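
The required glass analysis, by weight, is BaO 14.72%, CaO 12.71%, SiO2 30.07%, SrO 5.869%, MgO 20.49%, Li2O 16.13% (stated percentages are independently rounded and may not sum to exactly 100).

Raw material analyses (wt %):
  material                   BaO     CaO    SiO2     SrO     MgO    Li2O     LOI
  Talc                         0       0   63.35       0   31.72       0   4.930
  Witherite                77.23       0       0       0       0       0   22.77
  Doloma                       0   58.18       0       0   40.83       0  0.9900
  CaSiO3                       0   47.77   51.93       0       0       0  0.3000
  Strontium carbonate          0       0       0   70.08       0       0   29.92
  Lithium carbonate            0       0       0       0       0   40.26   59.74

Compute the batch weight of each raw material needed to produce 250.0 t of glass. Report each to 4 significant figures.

Batch per 250.0 t glass:
  Talc: 106.7 t
  Witherite: 47.65 t
  Doloma: 42.59 t
  CaSiO3: 14.64 t
  Strontium carbonate: 20.94 t
  Lithium carbonate: 100.2 t
Total batch = 332.7 t; LOI loss = 82.70 t; yield = 75.14%

Intermediates are shown, rounded to 4 significant digits, when written out; every computation carries exact precision at each step — exactly one rounding is applied to every reported figure; all derived quantities are recomputed at full precision (totals, glass mass, LOI, yield, six oxide percentages) using the weight values on 250.0 t of glass, exactly as printed in the question or the answer.
Oxide mass targets, per 250.0 t glass:
  BaO: 14.72% × 250.0 = 36.80 t
  CaO: 12.71% × 250.0 = 31.78 t
  SiO2: 30.07% × 250.0 = 75.18 t
  SrO: 5.869% × 250.0 = 14.67 t
  MgO: 20.49% × 250.0 = 51.22 t
  Li2O: 16.13% × 250.0 = 40.32 t
Oxide-by-oxide audit using the reported weights, versus the basis set out (summed amounts equal target values modulo rounding of the values):
  BaO: 47.65·0.7723 = 36.80 t (target 36.80 t)
  CaO: 42.59·0.5818 + 14.64·0.4777 = 31.77 t (target 31.78 t)
  SiO2: 106.7·0.6335 + 14.64·0.5193 = 75.20 t (target 75.18 t)
  SrO: 20.94·0.7008 = 14.67 t (target 14.67 t)
  MgO: 106.7·0.3172 + 42.59·0.4083 = 51.23 t (target 51.22 t)
  Li2O: 100.2·0.4026 = 40.34 t (target 40.32 t)
Glass-mass closure: total batch − LOI = 250.0 t (the Σ of target masses is 250.0 t; the stated basis being 250.0 t — differing by rounding only).
Batch grand total — Σ batch = 332.7 t; loss to ignition Σ batch·LOI = 82.70 t; the yield ratio, glass ÷ batch: 75.14%.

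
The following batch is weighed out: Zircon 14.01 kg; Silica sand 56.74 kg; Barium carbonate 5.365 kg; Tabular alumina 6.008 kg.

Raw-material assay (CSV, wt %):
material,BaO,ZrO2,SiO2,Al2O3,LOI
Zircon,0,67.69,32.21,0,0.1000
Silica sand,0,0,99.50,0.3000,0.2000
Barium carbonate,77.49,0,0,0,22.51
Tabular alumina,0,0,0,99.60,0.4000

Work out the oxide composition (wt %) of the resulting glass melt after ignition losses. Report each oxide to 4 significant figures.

Glass mass = 80.76 kg (batch 82.12 − LOI 1.359).
Composition: BaO 5.148%, ZrO2 11.74%, SiO2 75.49%, Al2O3 7.620%

Mid-chain values are shown, with 4-significant-digit rounding, on the page — all internal work maintains full float precision end to end. Every reported number takes a single rounding — the derived quantities, including totals, four oxide percentages, LOI, yield, net glass mass, are rebuilt from the batch weights per 80.76 kg of glass at full precision precisely as stated by problem or answer.
Delivered oxide masses:
  BaO: 5.365·0.7749 = 4.157 kg
  ZrO2: 14.01·0.6769 = 9.483 kg
  SiO2: 14.01·0.3221 + 56.74·0.9950 = 60.97 kg
  Al2O3: 56.74·0.003000 + 6.008·0.9960 = 6.154 kg
LOI: 14.01·0.001000 + 56.74·0.002000 + 5.365·0.2251 + 6.008·0.004000 = 1.359 kg
The glass mass, total less LOI, = 82.12 − 1.359 = 80.76 kg (the oxide masses sum to this)
percent by weight: oxide/glass ×100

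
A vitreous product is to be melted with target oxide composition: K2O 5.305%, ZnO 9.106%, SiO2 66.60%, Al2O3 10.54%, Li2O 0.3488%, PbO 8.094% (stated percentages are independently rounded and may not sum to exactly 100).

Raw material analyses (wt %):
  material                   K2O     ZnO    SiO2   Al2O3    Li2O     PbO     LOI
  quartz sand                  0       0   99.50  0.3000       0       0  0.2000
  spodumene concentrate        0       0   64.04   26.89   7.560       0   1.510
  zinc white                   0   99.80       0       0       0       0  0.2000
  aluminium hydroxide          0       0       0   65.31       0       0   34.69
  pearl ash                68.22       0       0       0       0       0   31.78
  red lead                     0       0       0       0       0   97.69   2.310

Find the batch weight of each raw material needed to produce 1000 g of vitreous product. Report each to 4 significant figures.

Batch per 1000 g vitreous product:
  quartz sand: 639.7 g
  spodumene concentrate: 46.14 g
  zinc white: 91.24 g
  aluminium hydroxide: 139.4 g
  pearl ash: 77.76 g
  red lead: 82.85 g
Total batch = 1077 g; LOI loss = 77.14 g; yield = 92.84%

The intermediate values are shown, rounded to four significant digits, alongside each step — all internal work maintains full float precision at every stage — each reported result is rounded once only; all derived quantities (six oxide percentages, the yield, totals, ignition loss, glass mass) are re-derived from the weighed amounts per 1000 g of glass at exact precision, as they appear in the problem or the answer.
The oxide mass targets at 1000 g vitreous product:
  K2O: 5.305% × 1000 = 53.05 g
  ZnO: 9.106% × 1000 = 91.06 g
  SiO2: 66.60% × 1000 = 666.0 g
  Al2O3: 10.54% × 1000 = 105.4 g
  Li2O: 0.3488% × 1000 = 3.488 g
  PbO: 8.094% × 1000 = 80.94 g
A balance pass over the oxides, on the weights just shown, relative to the basis at hand (each sum matches its target mass given rounding of the digits):
  K2O: 77.76·0.6822 = 53.05 g (target 53.05 g)
  ZnO: 91.24·0.9980 = 91.06 g (target 91.06 g)
  SiO2: 639.7·0.9950 + 46.14·0.6404 = 666.0 g (target 666.0 g)
  Al2O3: 639.7·0.003000 + 46.14·0.2689 + 139.4·0.6531 = 105.4 g (target 105.4 g)
  Li2O: 46.14·0.07560 = 3.488 g (target 3.488 g)
  PbO: 82.85·0.9769 = 80.94 g (target 80.94 g)
Auditing the glass mass value: batch total minus LOI = 999.9 g (summing oxide targets gives 999.9 g; against the stated basis, 1000 g — gaps are rounding artifacts).
Batch grand total — Σ batch = 1077 g; Σ batch·LOI gives LOI loss = 77.14 g; the yield ratio, glass ÷ batch: 92.84%.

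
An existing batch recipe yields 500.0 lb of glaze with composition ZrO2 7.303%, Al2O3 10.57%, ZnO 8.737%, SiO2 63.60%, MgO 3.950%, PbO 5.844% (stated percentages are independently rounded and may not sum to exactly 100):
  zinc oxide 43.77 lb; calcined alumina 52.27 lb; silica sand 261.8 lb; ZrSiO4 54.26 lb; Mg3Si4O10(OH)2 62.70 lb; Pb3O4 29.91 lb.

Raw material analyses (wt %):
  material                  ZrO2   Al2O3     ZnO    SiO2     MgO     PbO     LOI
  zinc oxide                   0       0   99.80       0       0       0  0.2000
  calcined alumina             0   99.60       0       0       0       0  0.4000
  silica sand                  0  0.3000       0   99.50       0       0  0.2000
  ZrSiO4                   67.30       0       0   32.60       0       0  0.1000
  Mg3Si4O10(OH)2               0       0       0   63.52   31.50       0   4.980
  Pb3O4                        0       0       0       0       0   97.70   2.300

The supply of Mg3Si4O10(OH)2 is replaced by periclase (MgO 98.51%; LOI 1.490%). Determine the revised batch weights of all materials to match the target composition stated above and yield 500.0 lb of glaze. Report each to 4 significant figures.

Revised batch per 500.0 lb glaze:
  zinc oxide: 43.77 lb
  calcined alumina: 52.15 lb
  silica sand: 301.8 lb
  ZrSiO4: 54.26 lb
  periclase: 20.05 lb
  Pb3O4: 29.91 lb
Total batch = 501.9 lb; LOI loss = 1.941 lb

The whole derivation carries full precision at each step. Values along the way are shown with 4-significant-figure rounding alongside each step; exactly one rounding lands on each reported figure; derived quantities (the totals, the yield, net glass mass, LOI, the six compositions) are rebuilt using the weight values at 500.0 lb of glass in full precision exactly as shown in the question or the answer.
The oxide mass targets at 500.0 lb glaze:
  ZrO2: 7.303% × 500.0 = 36.52 lb
  Al2O3: 10.57% × 500.0 = 52.85 lb
  ZnO: 8.737% × 500.0 = 43.68 lb
  SiO2: 63.60% × 500.0 = 318.0 lb
  MgO: 3.950% × 500.0 = 19.75 lb
  PbO: 5.844% × 500.0 = 29.22 lb
Checking each oxide sum on the weights just shown, versus the basis set out (oxide sums agree with the targets net of answer rounding effects):
  ZrO2: 54.26·0.6730 = 36.52 lb (target 36.52 lb)
  Al2O3: 52.15·0.9960 + 301.8·0.003000 = 52.85 lb (target 52.85 lb)
  ZnO: 43.77·0.9980 = 43.68 lb (target 43.68 lb)
  SiO2: 301.8·0.9950 + 54.26·0.3260 = 318.0 lb (target 318.0 lb)
  MgO: 20.05·0.9851 = 19.75 lb (target 19.75 lb)
  PbO: 29.91·0.9770 = 29.22 lb (target 29.22 lb)
Mass balance on the glass: Σ batch − LOI loss = 500.0 lb (oxide target masses add up to 500.0 lb; with the basis standing at 500.0 lb — deltas are rounding alone).
Whole-batch sum: Σ batch = 501.9 lb; LOI loss = Σ batch·LOI = 1.941 lb; glass ÷ batch gives a yield of 99.61%.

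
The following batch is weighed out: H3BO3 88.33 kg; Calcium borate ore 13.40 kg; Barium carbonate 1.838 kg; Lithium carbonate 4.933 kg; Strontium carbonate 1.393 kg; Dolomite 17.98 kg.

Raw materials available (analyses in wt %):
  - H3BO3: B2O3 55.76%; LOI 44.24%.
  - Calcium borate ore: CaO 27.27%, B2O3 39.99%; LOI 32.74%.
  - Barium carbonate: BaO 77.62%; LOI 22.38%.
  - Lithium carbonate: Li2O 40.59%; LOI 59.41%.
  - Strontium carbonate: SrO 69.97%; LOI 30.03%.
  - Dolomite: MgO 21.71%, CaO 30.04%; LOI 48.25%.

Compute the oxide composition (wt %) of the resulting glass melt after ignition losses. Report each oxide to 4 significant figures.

Each numeric step keeps full precision end to end — values along the way are shown rounded off to 4 significant figures at each printed step. A single rounding completes each reported value; derived quantities (ignition loss, the yield, six oxide percentages, totals, glass mass) are rebuilt at full float precision starting from the weights per 71.97 kg of glass, as given in the problem or the answer.
Delivered oxide masses:
  BaO: 1.838·0.7762 = 1.427 kg
  MgO: 17.98·0.2171 = 3.903 kg
  SrO: 1.393·0.6997 = 0.9747 kg
  CaO: 13.40·0.2727 + 17.98·0.3004 = 9.055 kg
  B2O3: 88.33·0.5576 + 13.40·0.3999 = 54.61 kg
  Li2O: 4.933·0.4059 = 2.002 kg
LOI: 88.33·0.4424 + 13.40·0.3274 + 1.838·0.2238 + 4.933·0.5941 + 1.393·0.3003 + 17.98·0.4825 = 55.90 kg
Net of LOI, the glass mass = 127.9 − 55.90 = 71.97 kg (the oxide masses sum to this)
wt % = oxide mass / glass mass × 100

Glass mass = 71.97 kg (batch 127.9 − LOI 55.90).
Composition: BaO 1.982%, MgO 5.423%, SrO 1.354%, CaO 12.58%, B2O3 75.88%, Li2O 2.782%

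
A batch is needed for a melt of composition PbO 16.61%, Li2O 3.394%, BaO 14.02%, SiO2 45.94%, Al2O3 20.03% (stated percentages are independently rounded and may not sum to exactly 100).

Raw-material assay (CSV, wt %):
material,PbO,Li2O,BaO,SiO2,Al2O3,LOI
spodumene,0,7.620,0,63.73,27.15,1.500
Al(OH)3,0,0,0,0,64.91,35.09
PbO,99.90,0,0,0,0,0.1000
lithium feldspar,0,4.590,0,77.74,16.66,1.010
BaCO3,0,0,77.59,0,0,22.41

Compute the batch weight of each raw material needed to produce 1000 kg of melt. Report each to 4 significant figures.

Mid-chain values are displayed rounded off to 4 significant digits alongside each step; the working math maintains exact precision from first step to last — each reported number includes exactly one rounding — all derived quantities (five oxide percentages, yield, glass mass, the totals, LOI) are recomputed using the weight values for 1000 kg of glass in full float precision, precisely as stated by problem or answer.
Target masses of each oxide per 1000 kg melt:
  PbO: 16.61% × 1000 = 166.1 kg
  Li2O: 3.394% × 1000 = 33.94 kg
  BaO: 14.02% × 1000 = 140.2 kg
  SiO2: 45.94% × 1000 = 459.4 kg
  Al2O3: 20.03% × 1000 = 200.3 kg
A balance pass over the oxides, using the reported weights, for the quoted basis mass (target by target, the sums agree within answer rounding):
  PbO: 166.3·0.9990 = 166.1 kg (target 166.1 kg)
  Li2O: 176.7·0.07620 + 446.1·0.04590 = 33.94 kg (target 33.94 kg)
  BaO: 180.7·0.7759 = 140.2 kg (target 140.2 kg)
  SiO2: 176.7·0.6373 + 446.1·0.7774 = 459.4 kg (target 459.4 kg)
  Al2O3: 176.7·0.2715 + 120.2·0.6491 + 446.1·0.1666 = 200.3 kg (target 200.3 kg)
Auditing the glass mass value: total batch − LOI = 1000 kg (per-oxide target masses sum to 999.9 kg; the stated basis being 1000 kg — differing by rounding only).
Summing the batch: Σ batch = 1090 kg; Σ batch·LOI gives LOI loss = 90.00 kg; yield, glass over the total, = 91.74%.

Batch per 1000 kg melt:
  spodumene: 176.7 kg
  Al(OH)3: 120.2 kg
  PbO: 166.3 kg
  lithium feldspar: 446.1 kg
  BaCO3: 180.7 kg
Total batch = 1090 kg; LOI loss = 90.00 kg; yield = 91.74%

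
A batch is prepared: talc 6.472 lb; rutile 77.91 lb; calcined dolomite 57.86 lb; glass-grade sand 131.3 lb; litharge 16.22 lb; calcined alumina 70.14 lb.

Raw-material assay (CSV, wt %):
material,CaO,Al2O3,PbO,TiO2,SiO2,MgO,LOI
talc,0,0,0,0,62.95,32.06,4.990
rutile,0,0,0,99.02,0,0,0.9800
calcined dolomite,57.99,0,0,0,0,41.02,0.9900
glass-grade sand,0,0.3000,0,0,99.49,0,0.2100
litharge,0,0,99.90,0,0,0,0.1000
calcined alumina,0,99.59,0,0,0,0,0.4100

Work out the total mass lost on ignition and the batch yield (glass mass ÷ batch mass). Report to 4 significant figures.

LOI loss = 2.239 lb; glass = 357.7 lb; yield = 99.38%

In-progress results are displayed rounded to four significant digits alongside each step; each numeric step holds exact precision from first step to last; each reported number sees exactly one rounding; the derived quantities, which include the totals, six oxide percentages, yield, glass mass, LOI, are carried at full precision, exactly as shown in the question or the answer, from the weighed amounts for 357.7 lb of glass.
Loss on ignition, line by line:
  talc: 6.472 × 0.04990 = 0.3230 lb
  rutile: 77.91 × 0.009800 = 0.7635 lb
  calcined dolomite: 57.86 × 0.009900 = 0.5728 lb
  glass-grade sand: 131.3 × 0.002100 = 0.2757 lb
  litharge: 16.22 × 0.001000 = 0.01622 lb
  calcined alumina: 70.14 × 0.004100 = 0.2876 lb
Total LOI = 2.239 lb
Glass = batch − LOI = 359.9 − 2.239 = 357.7 lb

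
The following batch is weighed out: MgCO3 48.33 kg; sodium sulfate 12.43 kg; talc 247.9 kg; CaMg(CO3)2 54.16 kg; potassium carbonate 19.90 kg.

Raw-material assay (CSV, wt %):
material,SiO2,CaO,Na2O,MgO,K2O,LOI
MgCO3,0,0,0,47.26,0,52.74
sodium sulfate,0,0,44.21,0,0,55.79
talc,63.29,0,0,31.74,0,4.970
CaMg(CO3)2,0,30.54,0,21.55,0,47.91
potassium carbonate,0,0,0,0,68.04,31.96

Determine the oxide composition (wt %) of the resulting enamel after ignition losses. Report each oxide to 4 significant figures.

Glass mass = 305.7 kg (batch 382.7 − LOI 77.05).
Composition: SiO2 51.33%, CaO 5.411%, Na2O 1.798%, MgO 37.03%, K2O 4.430%

All arithmetic holds full precision at each step — in-progress results are printed (rounded to four significant digits) across the worked steps; every reported figure undergoes a single rounding. The derived quantities are re-derived in full precision (the totals, yield, five oxide percentages, glass mass, LOI) using the weight values per 305.7 kg of glass as given in problem or answer.
Oxide masses out of the charge:
  SiO2: 247.9·0.6329 = 156.9 kg
  CaO: 54.16·0.3054 = 16.54 kg
  Na2O: 12.43·0.4421 = 5.495 kg
  MgO: 48.33·0.4726 + 247.9·0.3174 + 54.16·0.2155 = 113.2 kg
  K2O: 19.90·0.6804 = 13.54 kg
LOI: 48.33·0.5274 + 12.43·0.5579 + 247.9·0.04970 + 54.16·0.4791 + 19.90·0.3196 = 77.05 kg
batch − LOI leaves glass = 382.7 − 77.05 = 305.7 kg (equal to the oxide-mass sum)
each oxide over glass, ×100, is wt %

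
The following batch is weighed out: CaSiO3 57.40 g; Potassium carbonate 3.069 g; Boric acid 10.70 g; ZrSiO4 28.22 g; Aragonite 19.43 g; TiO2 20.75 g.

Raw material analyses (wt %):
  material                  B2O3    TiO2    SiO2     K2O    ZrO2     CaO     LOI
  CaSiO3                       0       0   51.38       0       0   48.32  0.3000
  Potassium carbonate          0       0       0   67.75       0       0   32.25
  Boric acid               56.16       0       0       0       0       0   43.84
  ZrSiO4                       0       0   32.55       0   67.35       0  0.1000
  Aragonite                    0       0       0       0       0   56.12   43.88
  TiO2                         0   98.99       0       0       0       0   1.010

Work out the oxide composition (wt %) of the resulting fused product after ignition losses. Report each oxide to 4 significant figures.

The whole derivation maintains exact precision at all times — in-progress results are shown rounded to four significant figures alongside each step — every reported value is rounded only once; the derived quantities are computed in exact precision (the six compositions, ignition loss, the yield, the totals, glass mass) from the weighed amounts at 125.0 g of glass precisely as stated by the question or the answer.
What the batch supplies per oxide:
  B2O3: 10.70·0.5616 = 6.009 g
  TiO2: 20.75·0.9899 = 20.54 g
  SiO2: 57.40·0.5138 + 28.22·0.3255 = 38.68 g
  K2O: 3.069·0.6775 = 2.079 g
  ZrO2: 28.22·0.6735 = 19.01 g
  CaO: 57.40·0.4832 + 19.43·0.5612 = 38.64 g
LOI: 57.40·0.003000 + 3.069·0.3225 + 10.70·0.4384 + 28.22·0.001000 + 19.43·0.4388 + 20.75·0.01010 = 14.62 g
Glass = total batch minus LOI = 139.6 − 14.62 = 125.0 g (the oxide masses sum to this)
wt %: oxide over glass, times 100

Glass mass = 125.0 g (batch 139.6 − LOI 14.62).
Composition: B2O3 4.809%, TiO2 16.44%, SiO2 30.95%, K2O 1.664%, ZrO2 15.21%, CaO 30.92%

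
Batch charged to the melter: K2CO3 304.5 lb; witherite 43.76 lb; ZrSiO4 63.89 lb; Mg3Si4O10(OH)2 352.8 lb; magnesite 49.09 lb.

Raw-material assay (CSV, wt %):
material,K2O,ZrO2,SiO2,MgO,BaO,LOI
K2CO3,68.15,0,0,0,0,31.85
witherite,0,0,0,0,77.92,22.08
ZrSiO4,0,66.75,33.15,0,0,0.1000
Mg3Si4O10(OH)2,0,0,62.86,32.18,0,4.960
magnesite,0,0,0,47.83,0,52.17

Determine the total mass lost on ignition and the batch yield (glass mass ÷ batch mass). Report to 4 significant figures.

LOI loss = 149.8 lb; glass = 664.2 lb; yield = 81.60%

Intermediates are displayed, with 4-significant-figure rounding, at each printed step — full float precision is held at all times; every reported value is rounded once only; the derived quantities (net glass mass, yield, totals, the five compositions, ignition loss) are computed at full precision from the batch weights on 664.2 lb of glass, as set out in question or answer.
Per-material ignition loss:
  K2CO3: 304.5 × 0.3185 = 96.98 lb
  witherite: 43.76 × 0.2208 = 9.662 lb
  ZrSiO4: 63.89 × 0.001000 = 0.06389 lb
  Mg3Si4O10(OH)2: 352.8 × 0.04960 = 17.50 lb
  magnesite: 49.09 × 0.5217 = 25.61 lb
Total LOI = 149.8 lb
Glass = batch − LOI = 814.0 − 149.8 = 664.2 lb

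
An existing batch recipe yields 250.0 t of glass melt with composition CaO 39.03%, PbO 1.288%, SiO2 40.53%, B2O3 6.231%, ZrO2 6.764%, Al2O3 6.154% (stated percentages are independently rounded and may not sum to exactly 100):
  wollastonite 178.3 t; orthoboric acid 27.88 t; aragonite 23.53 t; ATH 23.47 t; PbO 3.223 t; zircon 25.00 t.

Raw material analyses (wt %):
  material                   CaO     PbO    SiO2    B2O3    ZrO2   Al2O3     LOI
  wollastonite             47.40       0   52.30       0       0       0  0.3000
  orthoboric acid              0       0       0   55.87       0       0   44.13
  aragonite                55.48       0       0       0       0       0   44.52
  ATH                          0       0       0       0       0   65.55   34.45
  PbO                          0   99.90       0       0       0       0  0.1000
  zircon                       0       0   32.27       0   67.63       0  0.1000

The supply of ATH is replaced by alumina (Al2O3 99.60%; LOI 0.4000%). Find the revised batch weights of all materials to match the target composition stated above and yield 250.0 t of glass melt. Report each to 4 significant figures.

The working math runs at full float precision through every step. Intermediates are printed, rounded to 4 significant digits, on the page. A single rounding produces every reported result. The derived quantities (the six compositions, LOI, net glass mass, the totals, yield) are computed from the batch weights for 250.0 t of glass at full float precision, as written in question or answer.
Per-oxide target masses for 250.0 t glass melt:
  CaO: 39.03% × 250.0 = 97.58 t
  PbO: 1.288% × 250.0 = 3.220 t
  SiO2: 40.53% × 250.0 = 101.3 t
  B2O3: 6.231% × 250.0 = 15.58 t
  ZrO2: 6.764% × 250.0 = 16.91 t
  Al2O3: 6.154% × 250.0 = 15.38 t
Oxide-by-oxide audit from the weights as reported, under the basis named above (each sum matches its target mass inside rounding margins):
  CaO: 178.3·0.4740 + 23.53·0.5548 = 97.57 t (target 97.58 t)
  PbO: 3.223·0.9990 = 3.220 t (target 3.220 t)
  SiO2: 178.3·0.5230 + 25.00·0.3227 = 101.3 t (target 101.3 t)
  B2O3: 27.88·0.5587 = 15.58 t (target 15.58 t)
  ZrO2: 25.00·0.6763 = 16.91 t (target 16.91 t)
  Al2O3: 15.45·0.9960 = 15.39 t (target 15.38 t)
Auditing the glass mass value: the batch minus its LOI: 250.0 t (oxide target masses add up to 250.0 t; basis as stated: 250.0 t — differing by rounding only).
Whole-batch sum: Σ batch = 273.4 t; LOI removed, Σ of batch·LOI: 23.40 t; glass ÷ batch gives a yield of 91.44%.

Revised batch per 250.0 t glass melt:
  wollastonite: 178.3 t
  orthoboric acid: 27.88 t
  aragonite: 23.53 t
  alumina: 15.45 t
  PbO: 3.223 t
  zircon: 25.00 t
Total batch = 273.4 t; LOI loss = 23.40 t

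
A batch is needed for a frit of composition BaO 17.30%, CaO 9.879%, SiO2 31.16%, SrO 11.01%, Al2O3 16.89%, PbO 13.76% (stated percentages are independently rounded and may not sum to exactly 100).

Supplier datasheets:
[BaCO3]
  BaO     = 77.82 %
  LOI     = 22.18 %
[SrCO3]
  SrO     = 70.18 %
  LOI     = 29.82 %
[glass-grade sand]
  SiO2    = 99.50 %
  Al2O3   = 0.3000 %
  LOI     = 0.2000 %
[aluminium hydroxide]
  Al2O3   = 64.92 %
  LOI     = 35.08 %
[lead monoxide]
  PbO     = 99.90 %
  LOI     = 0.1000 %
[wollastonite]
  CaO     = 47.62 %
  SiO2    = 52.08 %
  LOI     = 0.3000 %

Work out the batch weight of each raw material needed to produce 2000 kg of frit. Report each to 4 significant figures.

In-progress results appear rounded to 4 significant figures alongside each step. Each numeric step keeps exact precision all the way through — exactly one rounding lands on every reported result; the derived quantities (LOI, yield, six oxide percentages, the totals, glass mass) are rebuilt in full precision from the weighed amounts on 2000 kg of glass as they appear in question or answer.
Target masses of each oxide per 2000 kg frit:
  BaO: 17.30% × 2000 = 346.0 kg
  CaO: 9.879% × 2000 = 197.6 kg
  SiO2: 31.16% × 2000 = 623.2 kg
  SrO: 11.01% × 2000 = 220.2 kg
  Al2O3: 16.89% × 2000 = 337.8 kg
  PbO: 13.76% × 2000 = 275.2 kg
Per-oxide balance check on the weights just shown, under the basis named above (sums match the target masses given rounding of the digits):
  BaO: 444.6·0.7782 = 346.0 kg (target 346.0 kg)
  CaO: 414.9·0.4762 = 197.6 kg (target 197.6 kg)
  SiO2: 409.2·0.9950 + 414.9·0.5208 = 623.2 kg (target 623.2 kg)
  SrO: 313.8·0.7018 = 220.2 kg (target 220.2 kg)
  Al2O3: 409.2·0.003000 + 518.4·0.6492 = 337.8 kg (target 337.8 kg)
  PbO: 275.5·0.9990 = 275.2 kg (target 275.2 kg)
Glass-mass sanity pass: Σ batch − LOI loss = 2000 kg (summing oxide targets gives 2000 kg; against the stated basis, 2000 kg — deltas are rounding alone).
Total batch = Σ batch = 2376 kg; Σ batch·LOI gives LOI loss = 376.4 kg; yield = glass ÷ total batch = 84.16%.

Batch per 2000 kg frit:
  BaCO3: 444.6 kg
  SrCO3: 313.8 kg
  glass-grade sand: 409.2 kg
  aluminium hydroxide: 518.4 kg
  lead monoxide: 275.5 kg
  wollastonite: 414.9 kg
Total batch = 2376 kg; LOI loss = 376.4 kg; yield = 84.16%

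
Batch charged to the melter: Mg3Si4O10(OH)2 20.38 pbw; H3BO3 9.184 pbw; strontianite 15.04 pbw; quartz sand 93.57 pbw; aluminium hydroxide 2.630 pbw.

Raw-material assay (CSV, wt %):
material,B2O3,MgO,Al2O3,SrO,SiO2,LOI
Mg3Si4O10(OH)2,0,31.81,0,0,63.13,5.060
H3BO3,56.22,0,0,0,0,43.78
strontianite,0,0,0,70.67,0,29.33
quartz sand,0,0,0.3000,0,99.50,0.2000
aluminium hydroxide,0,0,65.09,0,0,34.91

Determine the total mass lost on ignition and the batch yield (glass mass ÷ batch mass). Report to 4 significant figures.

LOI loss = 10.57 pbw; glass = 130.2 pbw; yield = 92.49%

Every computation carries exact precision in every operation; mid-chain values are displayed, rounded to four significant digits, as written. Exactly one rounding goes into each reported number. Derived quantities are recomputed at exact precision (LOI, totals, the five compositions, yield, glass mass) from the weighed amounts for 130.2 pbw of glass as written in either problem or answer.
Loss on ignition, line by line:
  Mg3Si4O10(OH)2: 20.38 × 0.05060 = 1.031 pbw
  H3BO3: 9.184 × 0.4378 = 4.021 pbw
  strontianite: 15.04 × 0.2933 = 4.411 pbw
  quartz sand: 93.57 × 0.002000 = 0.1871 pbw
  aluminium hydroxide: 2.630 × 0.3491 = 0.9181 pbw
Total LOI = 10.57 pbw
Glass = batch − LOI = 140.8 − 10.57 = 130.2 pbw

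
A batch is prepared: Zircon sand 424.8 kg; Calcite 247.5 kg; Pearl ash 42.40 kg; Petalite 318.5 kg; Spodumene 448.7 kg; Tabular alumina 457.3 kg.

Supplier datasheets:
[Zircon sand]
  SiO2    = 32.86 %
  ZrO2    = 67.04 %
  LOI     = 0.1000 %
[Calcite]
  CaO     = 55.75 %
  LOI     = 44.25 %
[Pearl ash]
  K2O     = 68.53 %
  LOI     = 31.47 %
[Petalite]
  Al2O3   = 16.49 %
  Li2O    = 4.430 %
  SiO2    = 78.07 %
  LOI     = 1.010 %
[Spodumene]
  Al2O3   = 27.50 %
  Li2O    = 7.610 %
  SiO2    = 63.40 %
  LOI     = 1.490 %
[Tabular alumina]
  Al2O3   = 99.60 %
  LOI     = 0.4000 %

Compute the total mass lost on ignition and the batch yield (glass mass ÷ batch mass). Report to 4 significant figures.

LOI loss = 135.0 kg; glass = 1804 kg; yield = 93.04%

Every computation maintains exact precision at each step; values along the way appear (rounded to 4 significant digits) within the worked lines — each reported number takes a single rounding — the derived quantities are computed in full precision (the totals, LOI, the yield, the six compositions, net glass mass) from the batch weights for 1804 kg of glass exactly as shown in the problem or the answer.
Per-material ignition loss:
  Zircon sand: 424.8 × 0.001000 = 0.4248 kg
  Calcite: 247.5 × 0.4425 = 109.5 kg
  Pearl ash: 42.40 × 0.3147 = 13.34 kg
  Petalite: 318.5 × 0.01010 = 3.217 kg
  Spodumene: 448.7 × 0.01490 = 6.686 kg
  Tabular alumina: 457.3 × 0.004000 = 1.829 kg
Total LOI = 135.0 kg
Glass = batch − LOI = 1939 − 135.0 = 1804 kg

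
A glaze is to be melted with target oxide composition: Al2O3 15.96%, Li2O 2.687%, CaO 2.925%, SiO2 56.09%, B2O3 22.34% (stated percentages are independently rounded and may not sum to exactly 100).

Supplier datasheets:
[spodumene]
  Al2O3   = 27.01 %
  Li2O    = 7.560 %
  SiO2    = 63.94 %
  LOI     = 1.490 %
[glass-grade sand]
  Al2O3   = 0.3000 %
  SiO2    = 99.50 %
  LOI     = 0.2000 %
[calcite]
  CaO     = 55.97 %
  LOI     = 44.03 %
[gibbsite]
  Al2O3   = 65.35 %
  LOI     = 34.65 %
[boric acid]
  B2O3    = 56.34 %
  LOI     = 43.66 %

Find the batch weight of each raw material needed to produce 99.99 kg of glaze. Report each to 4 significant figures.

Values along the way are displayed rounded to four significant figures at each printed step; full float precision is maintained end to end — each reported number is rounded only once. Derived quantities, including LOI, glass mass, the totals, five oxide percentages, yield, are rebuilt using the weight values for 99.99 kg of glass in full precision, as they appear in the problem or the answer.
Oxide-by-oxide targets in 99.99 kg glaze:
  Al2O3: 15.96% × 99.99 = 15.96 kg
  Li2O: 2.687% × 99.99 = 2.687 kg
  CaO: 2.925% × 99.99 = 2.925 kg
  SiO2: 56.09% × 99.99 = 56.08 kg
  B2O3: 22.34% × 99.99 = 22.34 kg
Oxide-by-oxide audit given the weights on record, versus the basis set out (delivered sums recover each target inside rounding margins):
  Al2O3: 35.54·0.2701 + 33.53·0.003000 + 9.577·0.6535 = 15.96 kg (target 15.96 kg)
  Li2O: 35.54·0.07560 = 2.687 kg (target 2.687 kg)
  CaO: 5.225·0.5597 = 2.924 kg (target 2.925 kg)
  SiO2: 35.54·0.6394 + 33.53·0.9950 = 56.09 kg (target 56.08 kg)
  B2O3: 39.65·0.5634 = 22.34 kg (target 22.34 kg)
Consistency of the glass mass: total batch − LOI = 100.0 kg (targets for the oxides total 99.99 kg; with the basis standing at 99.99 kg — a pure rounding effect).
Summing the batch: Σ batch = 123.5 kg; the LOI term Σ batch·LOI equals 23.53 kg; as yield: glass ÷ batch → 80.95%.

Batch per 99.99 kg glaze:
  spodumene: 35.54 kg
  glass-grade sand: 33.53 kg
  calcite: 5.225 kg
  gibbsite: 9.577 kg
  boric acid: 39.65 kg
Total batch = 123.5 kg; LOI loss = 23.53 kg; yield = 80.95%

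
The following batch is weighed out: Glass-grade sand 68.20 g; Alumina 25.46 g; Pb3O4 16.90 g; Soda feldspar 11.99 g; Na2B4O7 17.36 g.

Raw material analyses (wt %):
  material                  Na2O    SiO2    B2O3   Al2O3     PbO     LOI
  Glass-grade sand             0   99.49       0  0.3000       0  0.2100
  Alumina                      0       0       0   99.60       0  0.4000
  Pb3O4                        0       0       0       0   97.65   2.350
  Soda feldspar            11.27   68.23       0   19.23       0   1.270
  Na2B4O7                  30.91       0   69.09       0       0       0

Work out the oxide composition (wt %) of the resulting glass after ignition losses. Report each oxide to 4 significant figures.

Every computation runs at full float precision end to end — intermediates are printed, rounded to 4 significant figures, as written. Every reported figure includes exactly one rounding. Derived quantities, including the five compositions, the totals, yield, ignition loss, net glass mass, are rebuilt using the weight values on 139.1 g of glass at full float precision, as given in question or answer.
Per-oxide mass from batch:
  Na2O: 11.99·0.1127 + 17.36·0.3091 = 6.717 g
  SiO2: 68.20·0.9949 + 11.99·0.6823 = 76.03 g
  B2O3: 17.36·0.6909 = 11.99 g
  Al2O3: 68.20·0.003000 + 25.46·0.9960 + 11.99·0.1923 = 27.87 g
  PbO: 16.90·0.9765 = 16.50 g
LOI: 68.20·0.002100 + 25.46·0.004000 + 16.90·0.02350 + 11.99·0.01270 = 0.7945 g
The glass mass, total less LOI, = 139.9 − 0.7945 = 139.1 g (equal to the oxide-mass sum)
percent by weight: oxide/glass ×100

Glass mass = 139.1 g (batch 139.9 − LOI 0.7945).
Composition: Na2O 4.829%, SiO2 54.65%, B2O3 8.622%, Al2O3 20.03%, PbO 11.86%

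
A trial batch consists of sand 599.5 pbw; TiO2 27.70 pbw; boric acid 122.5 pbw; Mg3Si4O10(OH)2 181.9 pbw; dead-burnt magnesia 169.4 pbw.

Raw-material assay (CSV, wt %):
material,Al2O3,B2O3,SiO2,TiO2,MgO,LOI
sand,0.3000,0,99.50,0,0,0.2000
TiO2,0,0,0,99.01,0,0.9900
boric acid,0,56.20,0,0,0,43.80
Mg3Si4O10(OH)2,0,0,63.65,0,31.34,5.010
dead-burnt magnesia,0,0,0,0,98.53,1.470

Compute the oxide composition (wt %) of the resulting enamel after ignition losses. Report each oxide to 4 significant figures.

Every computation runs at full float precision in every operation; rounding to four significant figures extends to every in-between result as shown. Every reported number is rounded just once. All derived quantities (glass mass, totals, ignition loss, yield, five oxide percentages) are carried at exact precision from the batch weights for 1034 pbw of glass exactly as printed in the problem or answer text.
Per-oxide mass from batch:
  Al2O3: 599.5·0.003000 = 1.798 pbw
  B2O3: 122.5·0.5620 = 68.85 pbw
  SiO2: 599.5·0.9950 + 181.9·0.6365 = 712.3 pbw
  TiO2: 27.70·0.9901 = 27.43 pbw
  MgO: 181.9·0.3134 + 169.4·0.9853 = 223.9 pbw
LOI: 599.5·0.002000 + 27.70·0.009900 + 122.5·0.4380 + 181.9·0.05010 + 169.4·0.01470 = 66.73 pbw
The glass mass, total less LOI, = 1101 − 66.73 = 1034 pbw (consistent with Σ oxide mass)
oxide / glass × 100 gives the wt %

Glass mass = 1034 pbw (batch 1101 − LOI 66.73).
Composition: Al2O3 0.1739%, B2O3 6.656%, SiO2 68.87%, TiO2 2.652%, MgO 21.65%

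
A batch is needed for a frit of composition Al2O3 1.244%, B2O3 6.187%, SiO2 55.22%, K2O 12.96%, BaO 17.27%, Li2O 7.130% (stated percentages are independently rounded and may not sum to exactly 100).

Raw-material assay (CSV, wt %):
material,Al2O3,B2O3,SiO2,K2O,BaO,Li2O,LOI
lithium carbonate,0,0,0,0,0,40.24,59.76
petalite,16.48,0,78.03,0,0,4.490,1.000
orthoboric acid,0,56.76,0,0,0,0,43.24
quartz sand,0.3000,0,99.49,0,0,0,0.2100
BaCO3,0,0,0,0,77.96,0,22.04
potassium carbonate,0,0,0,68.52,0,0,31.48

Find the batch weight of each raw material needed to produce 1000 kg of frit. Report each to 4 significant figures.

Every computation carries full precision in every operation; in-progress results appear (rounded to 4 significant figures) when written out — each reported number is rounded only once — the derived quantities, including yield, the totals, the six compositions, ignition loss, net glass mass, are rebuilt from the batch weights for 1000 kg of glass in full float precision precisely as stated by problem or answer.
Per-oxide target masses for 1000 kg frit:
  Al2O3: 1.244% × 1000 = 12.44 kg
  B2O3: 6.187% × 1000 = 61.87 kg
  SiO2: 55.22% × 1000 = 552.2 kg
  K2O: 12.96% × 1000 = 129.6 kg
  BaO: 17.27% × 1000 = 172.7 kg
  Li2O: 7.130% × 1000 = 71.30 kg
Per-oxide balance check applying the batch weights above, for the quoted basis mass (sum by sum, the targets are met given rounding of the digits):
  Al2O3: 66.33·0.1648 + 503.0·0.003000 = 12.44 kg (target 12.44 kg)
  B2O3: 109.0·0.5676 = 61.87 kg (target 61.87 kg)
  SiO2: 66.33·0.7803 + 503.0·0.9949 = 552.2 kg (target 552.2 kg)
  K2O: 189.1·0.6852 = 129.6 kg (target 129.6 kg)
  BaO: 221.5·0.7796 = 172.7 kg (target 172.7 kg)
  Li2O: 169.8·0.4024 + 66.33·0.04490 = 71.31 kg (target 71.30 kg)
Consistency of the glass mass: whole batch net of LOI = 1000 kg (targets for the oxides total 1000 kg; the stated basis being 1000 kg — rounding explains the deltas).
Total batch = Σ batch = 1259 kg; LOI removed, Σ of batch·LOI: 258.7 kg; yield = glass ÷ total batch = 79.45%.

Batch per 1000 kg frit:
  lithium carbonate: 169.8 kg
  petalite: 66.33 kg
  orthoboric acid: 109.0 kg
  quartz sand: 503.0 kg
  BaCO3: 221.5 kg
  potassium carbonate: 189.1 kg
Total batch = 1259 kg; LOI loss = 258.7 kg; yield = 79.45%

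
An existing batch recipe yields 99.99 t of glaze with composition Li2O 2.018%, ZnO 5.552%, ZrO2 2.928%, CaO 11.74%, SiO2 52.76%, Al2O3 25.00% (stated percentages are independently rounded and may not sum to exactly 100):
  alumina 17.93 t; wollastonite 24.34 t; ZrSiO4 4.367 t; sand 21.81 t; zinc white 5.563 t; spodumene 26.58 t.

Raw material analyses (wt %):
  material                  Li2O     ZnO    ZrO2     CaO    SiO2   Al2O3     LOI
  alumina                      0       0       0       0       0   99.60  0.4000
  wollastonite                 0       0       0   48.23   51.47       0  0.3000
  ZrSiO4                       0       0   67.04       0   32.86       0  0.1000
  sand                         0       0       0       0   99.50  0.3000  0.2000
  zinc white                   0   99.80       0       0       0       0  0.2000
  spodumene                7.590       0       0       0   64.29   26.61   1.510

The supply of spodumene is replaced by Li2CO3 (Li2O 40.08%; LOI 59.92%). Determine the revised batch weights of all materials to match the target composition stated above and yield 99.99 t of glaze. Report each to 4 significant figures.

Revised batch per 99.99 t glaze:
  alumina: 24.98 t
  wollastonite: 24.34 t
  ZrSiO4: 4.367 t
  sand: 38.99 t
  zinc white: 5.563 t
  Li2CO3: 5.034 t
Total batch = 103.3 t; LOI loss = 3.283 t

All internal work keeps full precision through every step. Intermediates are shown, with 4-significant-figure rounding, between the steps. Every reported number takes just one rounding; all derived quantities are carried at full precision (six oxide percentages, totals, LOI, the yield, glass mass) starting from the weights for 99.99 t of glass, as set out in question or answer.
Target oxide masses per 99.99 t glaze:
  Li2O: 2.018% × 99.99 = 2.018 t
  ZnO: 5.552% × 99.99 = 5.551 t
  ZrO2: 2.928% × 99.99 = 2.928 t
  CaO: 11.74% × 99.99 = 11.74 t
  SiO2: 52.76% × 99.99 = 52.75 t
  Al2O3: 25.00% × 99.99 = 25.00 t
Mass-balance tally per oxide applying the batch weights above, on the stated basis (every target is met by its sum net of answer rounding effects):
  Li2O: 5.034·0.4008 = 2.018 t (target 2.018 t)
  ZnO: 5.563·0.9980 = 5.552 t (target 5.551 t)
  ZrO2: 4.367·0.6704 = 2.928 t (target 2.928 t)
  CaO: 24.34·0.4823 = 11.74 t (target 11.74 t)
  SiO2: 24.34·0.5147 + 4.367·0.3286 + 38.99·0.9950 = 52.76 t (target 52.75 t)
  Al2O3: 24.98·0.9960 + 38.99·0.003000 = 25.00 t (target 25.00 t)
Mass balance on the glass: Σ batch − LOI loss = 99.99 t (oxide target masses add up to 99.99 t; against the stated basis, 99.99 t — differing by rounding only).
Summing the batch: Σ batch = 103.3 t; LOI removed, Σ of batch·LOI: 3.283 t; as yield: glass ÷ batch → 96.82%.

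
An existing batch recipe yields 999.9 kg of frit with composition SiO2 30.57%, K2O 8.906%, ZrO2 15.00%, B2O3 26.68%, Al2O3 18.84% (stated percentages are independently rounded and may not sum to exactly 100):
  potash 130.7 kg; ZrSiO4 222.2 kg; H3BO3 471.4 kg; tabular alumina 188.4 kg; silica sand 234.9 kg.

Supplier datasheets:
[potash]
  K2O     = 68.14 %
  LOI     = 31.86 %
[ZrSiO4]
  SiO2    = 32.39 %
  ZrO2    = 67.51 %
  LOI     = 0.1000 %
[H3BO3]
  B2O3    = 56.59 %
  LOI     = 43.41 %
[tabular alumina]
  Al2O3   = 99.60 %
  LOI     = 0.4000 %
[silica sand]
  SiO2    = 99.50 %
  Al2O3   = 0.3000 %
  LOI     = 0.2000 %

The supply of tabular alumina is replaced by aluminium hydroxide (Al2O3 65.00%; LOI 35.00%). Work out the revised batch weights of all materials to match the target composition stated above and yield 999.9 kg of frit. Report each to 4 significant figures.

Revised batch per 999.9 kg frit:
  potash: 130.7 kg
  ZrSiO4: 222.2 kg
  H3BO3: 471.4 kg
  aluminium hydroxide: 288.7 kg
  silica sand: 234.9 kg
Total batch = 1348 kg; LOI loss = 348.0 kg

The intermediate values are printed rounded to 4 significant digits within the worked lines. Every computation runs at full float precision at all times — each reported result undergoes a single rounding. All derived quantities (totals, the five compositions, glass mass, yield, LOI) are rebuilt using the weight values per 999.9 kg of glass in full precision exactly as shown in the problem or the answer.
Per-oxide target masses for 999.9 kg frit:
  SiO2: 30.57% × 999.9 = 305.7 kg
  K2O: 8.906% × 999.9 = 89.05 kg
  ZrO2: 15.00% × 999.9 = 150.0 kg
  B2O3: 26.68% × 999.9 = 266.8 kg
  Al2O3: 18.84% × 999.9 = 188.4 kg
Balance tally, oxide-wise, using the reported weights, under the basis named above (delivered sums recover each target modulo rounding of the values):
  SiO2: 222.2·0.3239 + 234.9·0.9950 = 305.7 kg (target 305.7 kg)
  K2O: 130.7·0.6814 = 89.06 kg (target 89.05 kg)
  ZrO2: 222.2·0.6751 = 150.0 kg (target 150.0 kg)
  B2O3: 471.4·0.5659 = 266.8 kg (target 266.8 kg)
  Al2O3: 288.7·0.6500 + 234.9·0.003000 = 188.4 kg (target 188.4 kg)
Glass mass check: batch Σ − ignition loss = 999.9 kg (oxide target masses add up to 999.9 kg; basis as stated: 999.9 kg — deltas are rounding alone).
Summing the batch: Σ batch = 1348 kg; Σ batch·LOI gives LOI loss = 348.0 kg; as yield: glass ÷ batch → 74.18%.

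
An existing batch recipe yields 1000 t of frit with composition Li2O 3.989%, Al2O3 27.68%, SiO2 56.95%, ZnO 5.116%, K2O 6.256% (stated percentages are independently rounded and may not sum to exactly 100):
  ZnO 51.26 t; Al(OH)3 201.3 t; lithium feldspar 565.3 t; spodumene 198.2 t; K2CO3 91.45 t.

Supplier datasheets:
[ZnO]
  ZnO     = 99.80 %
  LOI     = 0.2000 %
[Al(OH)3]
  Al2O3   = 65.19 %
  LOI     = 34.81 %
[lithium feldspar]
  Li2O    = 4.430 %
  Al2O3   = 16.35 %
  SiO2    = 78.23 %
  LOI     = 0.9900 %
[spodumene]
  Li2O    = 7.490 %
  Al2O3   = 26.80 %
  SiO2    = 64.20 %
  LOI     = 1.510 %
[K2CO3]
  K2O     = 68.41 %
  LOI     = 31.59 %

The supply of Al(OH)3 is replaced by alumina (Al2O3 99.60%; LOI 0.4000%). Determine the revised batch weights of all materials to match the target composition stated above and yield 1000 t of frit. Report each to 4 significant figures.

All internal work carries exact precision all the way through; values along the way are printed, rounded to four significant digits, in the working. Exactly one rounding lands on each reported result. Derived quantities, including ignition loss, the yield, net glass mass, the totals, five oxide percentages, are rebuilt from the batch weights per 1000 t of glass in full precision, exactly as shown in the problem or answer text.
Target masses of each oxide per 1000 t frit:
  Li2O: 3.989% × 1000 = 39.89 t
  Al2O3: 27.68% × 1000 = 276.8 t
  SiO2: 56.95% × 1000 = 569.5 t
  ZnO: 5.116% × 1000 = 51.16 t
  K2O: 6.256% × 1000 = 62.56 t
Per-oxide balance check with the batch weights as given, against the basis in use (target by target, the sums agree modulo rounding of the values):
  Li2O: 565.3·0.04430 + 198.2·0.07490 = 39.89 t (target 39.89 t)
  Al2O3: 131.8·0.9960 + 565.3·0.1635 + 198.2·0.2680 = 276.8 t (target 276.8 t)
  SiO2: 565.3·0.7823 + 198.2·0.6420 = 569.5 t (target 569.5 t)
  ZnO: 51.26·0.9980 = 51.16 t (target 51.16 t)
  K2O: 91.45·0.6841 = 62.56 t (target 62.56 t)
The glass-mass cross-check: Σ batch − LOI loss = 999.9 t (summing oxide targets gives 999.9 t; versus the stated basis of 1000 t — any gap is answer rounding).
Whole-batch sum: Σ batch = 1038 t; the LOI term Σ batch·LOI equals 38.11 t; yield: glass divided by total = 96.33%.

Revised batch per 1000 t frit:
  ZnO: 51.26 t
  alumina: 131.8 t
  lithium feldspar: 565.3 t
  spodumene: 198.2 t
  K2CO3: 91.45 t
Total batch = 1038 t; LOI loss = 38.11 t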